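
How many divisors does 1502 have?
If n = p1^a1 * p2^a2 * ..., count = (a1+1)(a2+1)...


1502 = 2^1 × 751^1
d(1502) = (1+1) × (1+1) = 4

4 divisors


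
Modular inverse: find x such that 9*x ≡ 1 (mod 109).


Use the extended Euclidean algorithm on (109, 9); each row r = 109*s + 9*t:
r=109, s=1, t=0
r=9, s=0, t=1
q=12: r=1, s=1, t=-12   [109*(1) + 9*(-12) = 1]
q=9: r=0, s=-9, t=109   [109*(-9) + 9*(109) = 0]
GCD = 1 with t = -12, so 9*(-12) ≡ 1 (mod 109)
Inverse = -12 mod 109 = 97
Check: 9 * 97 = 873 ≡ 1 (mod 109)

9^(-1) ≡ 97 (mod 109)


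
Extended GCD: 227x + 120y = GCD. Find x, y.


Tabular extended Euclidean (each row: r = 227*s + 120*t):
r=227, s=1, t=0
r=120, s=0, t=1
q=1: r=107, s=1, t=-1   [227*(1) + 120*(-1) = 107]
q=1: r=13, s=-1, t=2   [227*(-1) + 120*(2) = 13]
q=8: r=3, s=9, t=-17   [227*(9) + 120*(-17) = 3]
q=4: r=1, s=-37, t=70   [227*(-37) + 120*(70) = 1]
q=3: r=0, s=120, t=-227   [227*(120) + 120*(-227) = 0]
GCD = 1; from the row with r=1: x=-37, y=70
Check: 227*(-37) + 120*(70) = -8399 + 8400 = 1

GCD = 1, x = -37, y = 70


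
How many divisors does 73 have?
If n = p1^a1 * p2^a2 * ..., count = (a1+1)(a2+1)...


73 = 73^1
d(73) = (1+1) = 2

2 divisors


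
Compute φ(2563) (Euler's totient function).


2563 = 11 × 233
Prime factors: 11, 233
φ(2563) = 2563 × (1-1/11) × (1-1/233)
= 2563 × 10/11 × 232/233 = 2320

φ(2563) = 2320


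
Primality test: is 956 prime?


956 / 2 = 478 (exact division)
956 is NOT prime.

No, 956 is not prime


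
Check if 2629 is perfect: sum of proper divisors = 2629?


Proper divisors of 2629: 1, 11, 239
Sum = 1 + 11 + 239 = 251

No, 2629 is not perfect (251 ≠ 2629)


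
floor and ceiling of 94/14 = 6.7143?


94/14 = 6.7143
floor = 6
ceil = 7

floor = 6, ceil = 7


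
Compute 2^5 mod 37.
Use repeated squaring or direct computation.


2^1 mod 37 = 2
2^2 mod 37 = 4
2^3 mod 37 = 8
2^4 mod 37 = 16
2^5 mod 37 = 32


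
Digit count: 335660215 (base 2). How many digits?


335660215 in base 2 = 10100000000011100010010110111
Number of digits = 29

29 digits (base 2)


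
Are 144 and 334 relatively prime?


Euclidean algorithm:
334 = 2 * 144 + 46
144 = 3 * 46 + 6
46 = 7 * 6 + 4
6 = 1 * 4 + 2
4 = 2 * 2 + 0
GCD(144, 334) = 2

No, not coprime (GCD = 2)


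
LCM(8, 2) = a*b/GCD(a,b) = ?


GCD(8, 2) = 2
LCM = 8*2/2 = 16/2 = 8

LCM = 8


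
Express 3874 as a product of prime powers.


3874 / 2 = 1937
1937 / 13 = 149
149 / 149 = 1
3874 = 2 × 13 × 149


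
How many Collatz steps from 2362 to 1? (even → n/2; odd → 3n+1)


2362 → 1181 → 3544 → 1772 → 886 → 443 → 1330 → 665 → 1996 → 998 → 499 → 1498 → 749 → 2248 → 1124 → 562 → 281 → 844 → 422 → 211 → 634 → 317 → 952 → 476 → 238 → 119 → 358 → 179 → 538 → 269 → 808 → 404 → 202 → 101 → 304 → 152 → 76 → 38 → 19 → 58 → 29 → 88 → 44 → 22 → 11 → 34 → 17 → 52 → 26 → 13 → 40 → 20 → 10 → 5 → 16 → 8 → 4 → 2 → 1
Total steps = 58

58 steps


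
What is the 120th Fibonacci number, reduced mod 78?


F(k) mod 78 for k=1..120:
1, 1, 2, 3, 5, 8, 13, 21, 34, 55, 11, 66, 77, 65, 64, 51, 37, 10, 47, 57, 26, 5, 31, 36, 67, 25, 14, 39, 53, 14, 67, 3, 70, 73, 65, 60, 47, 29, 76, 27, 25, 52, 77, 51, 50, 23, 73, 18, 13, 31, 44, 75, 41, 38, 1, 39, 40, 1, 41, 42, 5, 47, 52, 21, 73, 16, 11, 27, 38, 65, 25, 12, 37, 49, 8, 57, 65, 44, 31, 75, 28, 25, 53, 0, 53, 53, 28, 3, 31, 34, 65, 21, 8, 29, 37, 66, 25, 13, 38, 51, 11, 62, 73, 57, 52, 31, 5, 36, 41, 77, 40, 39, 1, 40, 41, 3, 44, 47, 13, 60
F(120) mod 78 = 60


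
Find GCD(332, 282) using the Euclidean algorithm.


332 = 1 * 282 + 50
282 = 5 * 50 + 32
50 = 1 * 32 + 18
32 = 1 * 18 + 14
18 = 1 * 14 + 4
14 = 3 * 4 + 2
4 = 2 * 2 + 0
GCD = 2


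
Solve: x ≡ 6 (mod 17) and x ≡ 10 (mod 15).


M = 17*15 = 255
M1 = M/17 = 15, M2 = M/15 = 17
M1^(-1) mod 17 = 8, M2^(-1) mod 15 = 8
x = 6*15*8 + 10*17*8 = 2080
2080 mod 255 = 40
Check: 40 mod 17 = 6 ✓, 40 mod 15 = 10 ✓

x ≡ 40 (mod 255)


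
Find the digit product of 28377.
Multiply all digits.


2 × 8 × 3 × 7 × 7 = 2352


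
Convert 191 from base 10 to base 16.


191 (base 10) = 191 (decimal)
191 (decimal) = BF (base 16)


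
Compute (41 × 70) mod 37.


41 × 70 = 2870
2870 mod 37 = 21


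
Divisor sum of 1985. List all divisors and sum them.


Divisors of 1985: 1, 5, 397, 1985
Sum = 1 + 5 + 397 + 1985 = 2388

σ(1985) = 2388


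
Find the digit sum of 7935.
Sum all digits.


7 + 9 + 3 + 5 = 24


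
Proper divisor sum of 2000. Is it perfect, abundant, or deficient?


Proper divisors: 1, 2, 4, 5, 8, 10, 16, 20, 25, 40, 50, 80, 100, 125, 200, 250, 400, 500, 1000
Sum = 1 + 2 + 4 + 5 + 8 + 10 + 16 + 20 + 25 + 40 + 50 + 80 + 100 + 125 + 200 + 250 + 400 + 500 + 1000 = 2836
2836 > 2000 → abundant

s(2000) = 2836 (abundant)


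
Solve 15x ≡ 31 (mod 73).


GCD(15, 73) = 1, unique solution
a^(-1) mod 73 = 39
x = 39 * 31 mod 73 = 41

x ≡ 41 (mod 73)


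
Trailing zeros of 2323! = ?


floor(2323/5) = 464
floor(2323/25) = 92
floor(2323/125) = 18
floor(2323/625) = 3
Total = 577

577 trailing zeros


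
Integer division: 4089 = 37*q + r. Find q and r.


4089 = 37 * 110 + 19
Check: 4070 + 19 = 4089

q = 110, r = 19


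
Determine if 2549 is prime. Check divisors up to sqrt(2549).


Check divisors up to sqrt(2549) = 50.4876
No divisors found.
2549 is prime.

Yes, 2549 is prime


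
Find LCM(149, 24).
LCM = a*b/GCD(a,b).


GCD(149, 24) = 1
LCM = 149*24/1 = 3576/1 = 3576

LCM = 3576


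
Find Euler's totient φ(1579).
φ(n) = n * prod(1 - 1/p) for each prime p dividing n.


1579 = 1579
Prime factors: 1579
φ(1579) = 1579 × (1-1/1579)
= 1579 × 1578/1579 = 1578

φ(1579) = 1578


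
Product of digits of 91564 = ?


9 × 1 × 5 × 6 × 4 = 1080


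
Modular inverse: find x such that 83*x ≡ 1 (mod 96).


Use the extended Euclidean algorithm on (96, 83); each row r = 96*s + 83*t:
r=96, s=1, t=0
r=83, s=0, t=1
q=1: r=13, s=1, t=-1   [96*(1) + 83*(-1) = 13]
q=6: r=5, s=-6, t=7   [96*(-6) + 83*(7) = 5]
q=2: r=3, s=13, t=-15   [96*(13) + 83*(-15) = 3]
q=1: r=2, s=-19, t=22   [96*(-19) + 83*(22) = 2]
q=1: r=1, s=32, t=-37   [96*(32) + 83*(-37) = 1]
q=2: r=0, s=-83, t=96   [96*(-83) + 83*(96) = 0]
GCD = 1 with t = -37, so 83*(-37) ≡ 1 (mod 96)
Inverse = -37 mod 96 = 59
Check: 83 * 59 = 4897 ≡ 1 (mod 96)

83^(-1) ≡ 59 (mod 96)


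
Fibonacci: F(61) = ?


Sequence: 1, 1, 2, 3, 5, 8, 13, 21, 34, 55, 89, 144, 233, 377, 610, 987, 1597, 2584, 4181, 6765, 10946, 17711, 28657, 46368, 75025, 121393, 196418, 317811, 514229, 832040, 1346269, 2178309, 3524578, 5702887, 9227465, 14930352, 24157817, 39088169, 63245986, 102334155, 165580141, 267914296, 433494437, 701408733, 1134903170, 1836311903, 2971215073, 4807526976, 7778742049, 12586269025, 20365011074, 32951280099, 53316291173, 86267571272, 139583862445, 225851433717, 365435296162, 591286729879, 956722026041, 1548008755920, 2504730781961
F(61) = 2504730781961


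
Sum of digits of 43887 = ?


4 + 3 + 8 + 8 + 7 = 30


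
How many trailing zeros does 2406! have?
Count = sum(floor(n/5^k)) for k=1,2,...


floor(2406/5) = 481
floor(2406/25) = 96
floor(2406/125) = 19
floor(2406/625) = 3
Total = 599

599 trailing zeros


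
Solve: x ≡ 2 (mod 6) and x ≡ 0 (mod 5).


M = 6*5 = 30
M1 = M/6 = 5, M2 = M/5 = 6
M1^(-1) mod 6 = 5, M2^(-1) mod 5 = 1
x = 2*5*5 + 0*6*1 = 50
50 mod 30 = 20
Check: 20 mod 6 = 2 ✓, 20 mod 5 = 0 ✓

x ≡ 20 (mod 30)


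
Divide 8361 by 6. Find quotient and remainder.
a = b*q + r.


8361 = 6 * 1393 + 3
Check: 8358 + 3 = 8361

q = 1393, r = 3


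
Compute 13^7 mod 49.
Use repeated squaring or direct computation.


13^1 mod 49 = 13
13^2 mod 49 = 22
13^3 mod 49 = 41
13^4 mod 49 = 43
13^5 mod 49 = 20
13^6 mod 49 = 15
13^7 mod 49 = 48


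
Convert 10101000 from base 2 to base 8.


10101000 (base 2) = 168 (decimal)
168 (decimal) = 250 (base 8)


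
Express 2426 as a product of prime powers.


2426 / 2 = 1213
1213 / 1213 = 1
2426 = 2 × 1213


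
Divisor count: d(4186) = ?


4186 = 2^1 × 7^1 × 13^1 × 23^1
d(4186) = (1+1) × (1+1) × (1+1) × (1+1) = 16

16 divisors


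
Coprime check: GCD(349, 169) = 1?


Euclidean algorithm:
349 = 2 * 169 + 11
169 = 15 * 11 + 4
11 = 2 * 4 + 3
4 = 1 * 3 + 1
3 = 3 * 1 + 0
GCD(349, 169) = 1

Yes, coprime (GCD = 1)


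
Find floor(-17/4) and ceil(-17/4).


-17/4 = -4.2500
floor = -5
ceil = -4

floor = -5, ceil = -4


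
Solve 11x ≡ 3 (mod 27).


GCD(11, 27) = 1, unique solution
a^(-1) mod 27 = 5
x = 5 * 3 mod 27 = 15

x ≡ 15 (mod 27)


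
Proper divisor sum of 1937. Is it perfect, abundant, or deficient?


Proper divisors: 1, 13, 149
Sum = 1 + 13 + 149 = 163
163 < 1937 → deficient

s(1937) = 163 (deficient)


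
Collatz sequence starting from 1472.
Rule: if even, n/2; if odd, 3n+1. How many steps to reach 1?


1472 → 736 → 368 → 184 → 92 → 46 → 23 → 70 → 35 → 106 → 53 → 160 → 80 → 40 → 20 → 10 → 5 → 16 → 8 → 4 → 2 → 1
Total steps = 21

21 steps


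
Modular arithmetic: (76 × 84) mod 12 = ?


76 × 84 = 6384
6384 mod 12 = 0


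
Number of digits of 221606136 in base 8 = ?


221606136 in base 8 = 1515270370
Number of digits = 10

10 digits (base 8)


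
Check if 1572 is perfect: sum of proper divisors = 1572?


Proper divisors of 1572: 1, 2, 3, 4, 6, 12, 131, 262, 393, 524, 786
Sum = 1 + 2 + 3 + 4 + 6 + 12 + 131 + 262 + 393 + 524 + 786 = 2124

No, 1572 is not perfect (2124 ≠ 1572)


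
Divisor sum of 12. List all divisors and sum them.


Divisors of 12: 1, 2, 3, 4, 6, 12
Sum = 1 + 2 + 3 + 4 + 6 + 12 = 28

σ(12) = 28


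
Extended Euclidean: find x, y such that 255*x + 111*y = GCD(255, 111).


Tabular extended Euclidean (each row: r = 255*s + 111*t):
r=255, s=1, t=0
r=111, s=0, t=1
q=2: r=33, s=1, t=-2   [255*(1) + 111*(-2) = 33]
q=3: r=12, s=-3, t=7   [255*(-3) + 111*(7) = 12]
q=2: r=9, s=7, t=-16   [255*(7) + 111*(-16) = 9]
q=1: r=3, s=-10, t=23   [255*(-10) + 111*(23) = 3]
q=3: r=0, s=37, t=-85   [255*(37) + 111*(-85) = 0]
GCD = 3; from the row with r=3: x=-10, y=23
Check: 255*(-10) + 111*(23) = -2550 + 2553 = 3

GCD = 3, x = -10, y = 23


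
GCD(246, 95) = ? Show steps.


246 = 2 * 95 + 56
95 = 1 * 56 + 39
56 = 1 * 39 + 17
39 = 2 * 17 + 5
17 = 3 * 5 + 2
5 = 2 * 2 + 1
2 = 2 * 1 + 0
GCD = 1


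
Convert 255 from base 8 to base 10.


255 (base 8) = 173 (decimal)
173 (decimal) = 173 (base 10)


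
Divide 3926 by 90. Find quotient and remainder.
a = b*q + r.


3926 = 90 * 43 + 56
Check: 3870 + 56 = 3926

q = 43, r = 56


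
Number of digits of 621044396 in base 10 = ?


621044396 has 9 digits in base 10
floor(log10(621044396)) + 1 = floor(8.7931) + 1 = 9

9 digits (base 10)


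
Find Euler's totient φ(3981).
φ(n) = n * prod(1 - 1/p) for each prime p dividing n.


3981 = 3 × 1327
Prime factors: 3, 1327
φ(3981) = 3981 × (1-1/3) × (1-1/1327)
= 3981 × 2/3 × 1326/1327 = 2652

φ(3981) = 2652


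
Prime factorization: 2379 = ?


2379 / 3 = 793
793 / 13 = 61
61 / 61 = 1
2379 = 3 × 13 × 61


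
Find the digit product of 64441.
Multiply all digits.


6 × 4 × 4 × 4 × 1 = 384


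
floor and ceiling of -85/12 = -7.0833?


-85/12 = -7.0833
floor = -8
ceil = -7

floor = -8, ceil = -7


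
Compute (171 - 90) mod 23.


171 - 90 = 81
81 mod 23 = 12


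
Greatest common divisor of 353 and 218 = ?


353 = 1 * 218 + 135
218 = 1 * 135 + 83
135 = 1 * 83 + 52
83 = 1 * 52 + 31
52 = 1 * 31 + 21
31 = 1 * 21 + 10
21 = 2 * 10 + 1
10 = 10 * 1 + 0
GCD = 1


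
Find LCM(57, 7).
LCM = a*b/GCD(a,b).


GCD(57, 7) = 1
LCM = 57*7/1 = 399/1 = 399

LCM = 399


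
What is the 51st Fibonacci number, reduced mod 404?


F(k) mod 404 for k=1..51:
1, 1, 2, 3, 5, 8, 13, 21, 34, 55, 89, 144, 233, 377, 206, 179, 385, 160, 141, 301, 38, 339, 377, 312, 285, 193, 74, 267, 341, 204, 141, 345, 82, 23, 105, 128, 233, 361, 190, 147, 337, 80, 13, 93, 106, 199, 305, 100, 1, 101, 102
F(51) mod 404 = 102


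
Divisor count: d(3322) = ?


3322 = 2^1 × 11^1 × 151^1
d(3322) = (1+1) × (1+1) × (1+1) = 8

8 divisors


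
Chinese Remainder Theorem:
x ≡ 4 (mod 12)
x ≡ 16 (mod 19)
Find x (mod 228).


M = 12*19 = 228
M1 = M/12 = 19, M2 = M/19 = 12
M1^(-1) mod 12 = 7, M2^(-1) mod 19 = 8
x = 4*19*7 + 16*12*8 = 2068
2068 mod 228 = 16
Check: 16 mod 12 = 4 ✓, 16 mod 19 = 16 ✓

x ≡ 16 (mod 228)


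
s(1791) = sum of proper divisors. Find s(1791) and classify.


Proper divisors: 1, 3, 9, 199, 597
Sum = 1 + 3 + 9 + 199 + 597 = 809
809 < 1791 → deficient

s(1791) = 809 (deficient)


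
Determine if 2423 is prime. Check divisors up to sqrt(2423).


Check divisors up to sqrt(2423) = 49.2240
No divisors found.
2423 is prime.

Yes, 2423 is prime


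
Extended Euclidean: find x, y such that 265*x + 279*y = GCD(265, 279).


Tabular extended Euclidean (each row: r = 265*s + 279*t):
r=265, s=1, t=0
r=279, s=0, t=1
q=0: r=265, s=1, t=0   [265*(1) + 279*(0) = 265]
q=1: r=14, s=-1, t=1   [265*(-1) + 279*(1) = 14]
q=18: r=13, s=19, t=-18   [265*(19) + 279*(-18) = 13]
q=1: r=1, s=-20, t=19   [265*(-20) + 279*(19) = 1]
q=13: r=0, s=279, t=-265   [265*(279) + 279*(-265) = 0]
GCD = 1; from the row with r=1: x=-20, y=19
Check: 265*(-20) + 279*(19) = -5300 + 5301 = 1

GCD = 1, x = -20, y = 19


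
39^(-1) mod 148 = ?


Use the extended Euclidean algorithm on (148, 39); each row r = 148*s + 39*t:
r=148, s=1, t=0
r=39, s=0, t=1
q=3: r=31, s=1, t=-3   [148*(1) + 39*(-3) = 31]
q=1: r=8, s=-1, t=4   [148*(-1) + 39*(4) = 8]
q=3: r=7, s=4, t=-15   [148*(4) + 39*(-15) = 7]
q=1: r=1, s=-5, t=19   [148*(-5) + 39*(19) = 1]
q=7: r=0, s=39, t=-148   [148*(39) + 39*(-148) = 0]
GCD = 1 with t = 19, so 39*(19) ≡ 1 (mod 148)
Inverse = 19 mod 148 = 19
Check: 39 * 19 = 741 ≡ 1 (mod 148)

39^(-1) ≡ 19 (mod 148)


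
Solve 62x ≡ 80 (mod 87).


GCD(62, 87) = 1, unique solution
a^(-1) mod 87 = 80
x = 80 * 80 mod 87 = 49

x ≡ 49 (mod 87)


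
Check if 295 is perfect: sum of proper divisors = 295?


Proper divisors of 295: 1, 5, 59
Sum = 1 + 5 + 59 = 65

No, 295 is not perfect (65 ≠ 295)


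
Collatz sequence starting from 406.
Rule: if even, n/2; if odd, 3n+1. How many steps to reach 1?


406 → 203 → 610 → 305 → 916 → 458 → 229 → 688 → 344 → 172 → 86 → 43 → 130 → 65 → 196 → 98 → 49 → 148 → 74 → 37 → 112 → 56 → 28 → 14 → 7 → 22 → 11 → 34 → 17 → 52 → 26 → 13 → 40 → 20 → 10 → 5 → 16 → 8 → 4 → 2 → 1
Total steps = 40

40 steps


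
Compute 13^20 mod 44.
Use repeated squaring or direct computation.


13^1 mod 44 = 13
13^2 mod 44 = 37
13^3 mod 44 = 41
13^4 mod 44 = 5
13^5 mod 44 = 21
13^6 mod 44 = 9
13^7 mod 44 = 29
13^8 mod 44 = 25
13^9 mod 44 = 17
13^10 mod 44 = 1
13^11 mod 44 = 13
13^12 mod 44 = 37
13^13 mod 44 = 41
13^14 mod 44 = 5
13^15 mod 44 = 21
13^16 mod 44 = 9
13^17 mod 44 = 29
13^18 mod 44 = 25
13^19 mod 44 = 17
13^20 mod 44 = 1


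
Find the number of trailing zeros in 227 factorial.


floor(227/5) = 45
floor(227/25) = 9
floor(227/125) = 1
Total = 55

55 trailing zeros


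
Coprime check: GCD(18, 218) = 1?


Euclidean algorithm:
218 = 12 * 18 + 2
18 = 9 * 2 + 0
GCD(18, 218) = 2

No, not coprime (GCD = 2)


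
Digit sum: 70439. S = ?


7 + 0 + 4 + 3 + 9 = 23


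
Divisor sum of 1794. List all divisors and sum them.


Divisors of 1794: 1, 2, 3, 6, 13, 23, 26, 39, 46, 69, 78, 138, 299, 598, 897, 1794
Sum = 1 + 2 + 3 + 6 + 13 + 23 + 26 + 39 + 46 + 69 + 78 + 138 + 299 + 598 + 897 + 1794 = 4032

σ(1794) = 4032


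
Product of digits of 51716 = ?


5 × 1 × 7 × 1 × 6 = 210


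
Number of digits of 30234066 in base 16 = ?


30234066 in base 16 = 1CD55D2
Number of digits = 7

7 digits (base 16)


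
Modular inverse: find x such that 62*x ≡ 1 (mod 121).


Use the extended Euclidean algorithm on (121, 62); each row r = 121*s + 62*t:
r=121, s=1, t=0
r=62, s=0, t=1
q=1: r=59, s=1, t=-1   [121*(1) + 62*(-1) = 59]
q=1: r=3, s=-1, t=2   [121*(-1) + 62*(2) = 3]
q=19: r=2, s=20, t=-39   [121*(20) + 62*(-39) = 2]
q=1: r=1, s=-21, t=41   [121*(-21) + 62*(41) = 1]
q=2: r=0, s=62, t=-121   [121*(62) + 62*(-121) = 0]
GCD = 1 with t = 41, so 62*(41) ≡ 1 (mod 121)
Inverse = 41 mod 121 = 41
Check: 62 * 41 = 2542 ≡ 1 (mod 121)

62^(-1) ≡ 41 (mod 121)


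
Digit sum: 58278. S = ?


5 + 8 + 2 + 7 + 8 = 30


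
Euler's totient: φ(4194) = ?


4194 = 2 × 3^2 × 233
Prime factors: 2, 3, 233
φ(4194) = 4194 × (1-1/2) × (1-1/3) × (1-1/233)
= 4194 × 1/2 × 2/3 × 232/233 = 1392

φ(4194) = 1392


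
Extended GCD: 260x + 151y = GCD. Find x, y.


Tabular extended Euclidean (each row: r = 260*s + 151*t):
r=260, s=1, t=0
r=151, s=0, t=1
q=1: r=109, s=1, t=-1   [260*(1) + 151*(-1) = 109]
q=1: r=42, s=-1, t=2   [260*(-1) + 151*(2) = 42]
q=2: r=25, s=3, t=-5   [260*(3) + 151*(-5) = 25]
q=1: r=17, s=-4, t=7   [260*(-4) + 151*(7) = 17]
q=1: r=8, s=7, t=-12   [260*(7) + 151*(-12) = 8]
q=2: r=1, s=-18, t=31   [260*(-18) + 151*(31) = 1]
q=8: r=0, s=151, t=-260   [260*(151) + 151*(-260) = 0]
GCD = 1; from the row with r=1: x=-18, y=31
Check: 260*(-18) + 151*(31) = -4680 + 4681 = 1

GCD = 1, x = -18, y = 31


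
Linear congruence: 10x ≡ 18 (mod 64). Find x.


GCD(10, 64) = 2 divides 18
Divide: 5x ≡ 9 (mod 32)
x ≡ 21 (mod 32)


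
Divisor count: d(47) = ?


47 = 47^1
d(47) = (1+1) = 2

2 divisors


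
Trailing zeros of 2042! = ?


floor(2042/5) = 408
floor(2042/25) = 81
floor(2042/125) = 16
floor(2042/625) = 3
Total = 508

508 trailing zeros


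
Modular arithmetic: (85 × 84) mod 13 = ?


85 × 84 = 7140
7140 mod 13 = 3


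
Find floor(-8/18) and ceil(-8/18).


-8/18 = -0.4444
floor = -1
ceil = 0

floor = -1, ceil = 0


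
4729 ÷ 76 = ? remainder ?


4729 = 76 * 62 + 17
Check: 4712 + 17 = 4729

q = 62, r = 17


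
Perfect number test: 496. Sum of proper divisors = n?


Proper divisors of 496: 1, 2, 4, 8, 16, 31, 62, 124, 248
Sum = 1 + 2 + 4 + 8 + 16 + 31 + 62 + 124 + 248 = 496

Yes, 496 is perfect (496 = 496)


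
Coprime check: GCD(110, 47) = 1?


Euclidean algorithm:
110 = 2 * 47 + 16
47 = 2 * 16 + 15
16 = 1 * 15 + 1
15 = 15 * 1 + 0
GCD(110, 47) = 1

Yes, coprime (GCD = 1)


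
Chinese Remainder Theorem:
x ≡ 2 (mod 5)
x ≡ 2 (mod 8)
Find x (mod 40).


M = 5*8 = 40
M1 = M/5 = 8, M2 = M/8 = 5
M1^(-1) mod 5 = 2, M2^(-1) mod 8 = 5
x = 2*8*2 + 2*5*5 = 82
82 mod 40 = 2
Check: 2 mod 5 = 2 ✓, 2 mod 8 = 2 ✓

x ≡ 2 (mod 40)


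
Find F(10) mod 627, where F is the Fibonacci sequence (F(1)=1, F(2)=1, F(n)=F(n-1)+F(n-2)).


F(k) mod 627 for k=1..10:
1, 1, 2, 3, 5, 8, 13, 21, 34, 55
F(10) mod 627 = 55


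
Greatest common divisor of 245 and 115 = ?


245 = 2 * 115 + 15
115 = 7 * 15 + 10
15 = 1 * 10 + 5
10 = 2 * 5 + 0
GCD = 5


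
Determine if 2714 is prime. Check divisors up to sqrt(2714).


2714 / 2 = 1357 (exact division)
2714 is NOT prime.

No, 2714 is not prime


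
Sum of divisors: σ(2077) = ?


Divisors of 2077: 1, 31, 67, 2077
Sum = 1 + 31 + 67 + 2077 = 2176

σ(2077) = 2176


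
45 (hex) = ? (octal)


45 (base 16) = 69 (decimal)
69 (decimal) = 105 (base 8)


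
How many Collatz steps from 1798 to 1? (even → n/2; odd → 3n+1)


1798 → 899 → 2698 → 1349 → 4048 → 2024 → 1012 → 506 → 253 → 760 → 380 → 190 → 95 → 286 → 143 → 430 → 215 → 646 → 323 → 970 → 485 → 1456 → 728 → 364 → 182 → 91 → 274 → 137 → 412 → 206 → 103 → 310 → 155 → 466 → 233 → 700 → 350 → 175 → 526 → 263 → 790 → 395 → 1186 → 593 → 1780 → 890 → 445 → 1336 → 668 → 334 → 167 → 502 → 251 → 754 → 377 → 1132 → 566 → 283 → 850 → 425 → 1276 → 638 → 319 → 958 → 479 → 1438 → 719 → 2158 → 1079 → 3238 → 1619 → 4858 → 2429 → 7288 → 3644 → 1822 → 911 → 2734 → 1367 → 4102 → 2051 → 6154 → 3077 → 9232 → 4616 → 2308 → 1154 → 577 → 1732 → 866 → 433 → 1300 → 650 → 325 → 976 → 488 → 244 → 122 → 61 → 184 → 92 → 46 → 23 → 70 → 35 → 106 → 53 → 160 → 80 → 40 → 20 → 10 → 5 → 16 → 8 → 4 → 2 → 1
Total steps = 117

117 steps


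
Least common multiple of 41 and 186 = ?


GCD(41, 186) = 1
LCM = 41*186/1 = 7626/1 = 7626

LCM = 7626


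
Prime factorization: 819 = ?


819 / 3 = 273
273 / 3 = 91
91 / 7 = 13
13 / 13 = 1
819 = 3^2 × 7 × 13


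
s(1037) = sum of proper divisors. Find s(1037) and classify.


Proper divisors: 1, 17, 61
Sum = 1 + 17 + 61 = 79
79 < 1037 → deficient

s(1037) = 79 (deficient)


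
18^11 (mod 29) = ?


18^1 mod 29 = 18
18^2 mod 29 = 5
18^3 mod 29 = 3
18^4 mod 29 = 25
18^5 mod 29 = 15
18^6 mod 29 = 9
18^7 mod 29 = 17
18^8 mod 29 = 16
18^9 mod 29 = 27
18^10 mod 29 = 22
18^11 mod 29 = 19


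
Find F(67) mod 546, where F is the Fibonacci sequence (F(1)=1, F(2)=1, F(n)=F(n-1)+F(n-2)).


F(k) mod 546 for k=1..67:
1, 1, 2, 3, 5, 8, 13, 21, 34, 55, 89, 144, 233, 377, 64, 441, 505, 400, 359, 213, 26, 239, 265, 504, 223, 181, 404, 39, 443, 482, 379, 315, 148, 463, 65, 528, 47, 29, 76, 105, 181, 286, 467, 207, 128, 335, 463, 252, 169, 421, 44, 465, 509, 428, 391, 273, 118, 391, 509, 354, 317, 125, 442, 21, 463, 484, 401
F(67) mod 546 = 401


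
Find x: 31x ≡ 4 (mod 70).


GCD(31, 70) = 1, unique solution
a^(-1) mod 70 = 61
x = 61 * 4 mod 70 = 34

x ≡ 34 (mod 70)


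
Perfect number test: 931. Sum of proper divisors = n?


Proper divisors of 931: 1, 7, 19, 49, 133
Sum = 1 + 7 + 19 + 49 + 133 = 209

No, 931 is not perfect (209 ≠ 931)


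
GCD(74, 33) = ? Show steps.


74 = 2 * 33 + 8
33 = 4 * 8 + 1
8 = 8 * 1 + 0
GCD = 1


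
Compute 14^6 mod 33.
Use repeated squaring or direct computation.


14^1 mod 33 = 14
14^2 mod 33 = 31
14^3 mod 33 = 5
14^4 mod 33 = 4
14^5 mod 33 = 23
14^6 mod 33 = 25


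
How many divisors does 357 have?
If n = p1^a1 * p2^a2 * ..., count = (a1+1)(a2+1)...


357 = 3^1 × 7^1 × 17^1
d(357) = (1+1) × (1+1) × (1+1) = 8

8 divisors


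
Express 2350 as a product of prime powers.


2350 / 2 = 1175
1175 / 5 = 235
235 / 5 = 47
47 / 47 = 1
2350 = 2 × 5^2 × 47


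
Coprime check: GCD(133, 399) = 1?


Euclidean algorithm:
399 = 3 * 133 + 0
GCD(133, 399) = 133

No, not coprime (GCD = 133)


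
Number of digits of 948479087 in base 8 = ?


948479087 in base 8 = 7042122157
Number of digits = 10

10 digits (base 8)


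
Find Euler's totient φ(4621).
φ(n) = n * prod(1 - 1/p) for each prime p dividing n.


4621 = 4621
Prime factors: 4621
φ(4621) = 4621 × (1-1/4621)
= 4621 × 4620/4621 = 4620

φ(4621) = 4620


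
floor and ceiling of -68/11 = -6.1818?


-68/11 = -6.1818
floor = -7
ceil = -6

floor = -7, ceil = -6


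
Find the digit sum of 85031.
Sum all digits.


8 + 5 + 0 + 3 + 1 = 17


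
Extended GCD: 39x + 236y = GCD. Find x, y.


Tabular extended Euclidean (each row: r = 39*s + 236*t):
r=39, s=1, t=0
r=236, s=0, t=1
q=0: r=39, s=1, t=0   [39*(1) + 236*(0) = 39]
q=6: r=2, s=-6, t=1   [39*(-6) + 236*(1) = 2]
q=19: r=1, s=115, t=-19   [39*(115) + 236*(-19) = 1]
q=2: r=0, s=-236, t=39   [39*(-236) + 236*(39) = 0]
GCD = 1; from the row with r=1: x=115, y=-19
Check: 39*(115) + 236*(-19) = 4485 - 4484 = 1

GCD = 1, x = 115, y = -19


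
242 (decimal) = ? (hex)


242 (base 10) = 242 (decimal)
242 (decimal) = F2 (base 16)


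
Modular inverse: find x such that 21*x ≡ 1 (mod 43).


Use the extended Euclidean algorithm on (43, 21); each row r = 43*s + 21*t:
r=43, s=1, t=0
r=21, s=0, t=1
q=2: r=1, s=1, t=-2   [43*(1) + 21*(-2) = 1]
q=21: r=0, s=-21, t=43   [43*(-21) + 21*(43) = 0]
GCD = 1 with t = -2, so 21*(-2) ≡ 1 (mod 43)
Inverse = -2 mod 43 = 41
Check: 21 * 41 = 861 ≡ 1 (mod 43)

21^(-1) ≡ 41 (mod 43)


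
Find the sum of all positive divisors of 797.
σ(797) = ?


Divisors of 797: 1, 797
Sum = 1 + 797 = 798

σ(797) = 798


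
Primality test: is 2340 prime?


2340 / 2 = 1170 (exact division)
2340 is NOT prime.

No, 2340 is not prime


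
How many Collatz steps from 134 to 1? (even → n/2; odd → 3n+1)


134 → 67 → 202 → 101 → 304 → 152 → 76 → 38 → 19 → 58 → 29 → 88 → 44 → 22 → 11 → 34 → 17 → 52 → 26 → 13 → 40 → 20 → 10 → 5 → 16 → 8 → 4 → 2 → 1
Total steps = 28

28 steps


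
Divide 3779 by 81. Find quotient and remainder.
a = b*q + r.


3779 = 81 * 46 + 53
Check: 3726 + 53 = 3779

q = 46, r = 53


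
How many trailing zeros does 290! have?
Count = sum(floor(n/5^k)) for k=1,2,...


floor(290/5) = 58
floor(290/25) = 11
floor(290/125) = 2
Total = 71

71 trailing zeros


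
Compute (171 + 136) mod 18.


171 + 136 = 307
307 mod 18 = 1


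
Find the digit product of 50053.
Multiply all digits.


5 × 0 × 0 × 5 × 3 = 0


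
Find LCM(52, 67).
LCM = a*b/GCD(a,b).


GCD(52, 67) = 1
LCM = 52*67/1 = 3484/1 = 3484

LCM = 3484


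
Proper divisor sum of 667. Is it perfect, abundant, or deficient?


Proper divisors: 1, 23, 29
Sum = 1 + 23 + 29 = 53
53 < 667 → deficient

s(667) = 53 (deficient)


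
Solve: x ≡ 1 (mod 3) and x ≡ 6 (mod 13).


M = 3*13 = 39
M1 = M/3 = 13, M2 = M/13 = 3
M1^(-1) mod 3 = 1, M2^(-1) mod 13 = 9
x = 1*13*1 + 6*3*9 = 175
175 mod 39 = 19
Check: 19 mod 3 = 1 ✓, 19 mod 13 = 6 ✓

x ≡ 19 (mod 39)


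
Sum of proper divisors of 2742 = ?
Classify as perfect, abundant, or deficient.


Proper divisors: 1, 2, 3, 6, 457, 914, 1371
Sum = 1 + 2 + 3 + 6 + 457 + 914 + 1371 = 2754
2754 > 2742 → abundant

s(2742) = 2754 (abundant)


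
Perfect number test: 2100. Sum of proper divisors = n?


Proper divisors of 2100: 1, 2, 3, 4, 5, 6, 7, 10, 12, 14, 15, 20, 21, 25, 28, 30, 35, 42, 50, 60, 70, 75, 84, 100, 105, 140, 150, 175, 210, 300, 350, 420, 525, 700, 1050
Sum = 1 + 2 + 3 + 4 + 5 + 6 + 7 + 10 + 12 + 14 + 15 + 20 + 21 + 25 + 28 + 30 + 35 + 42 + 50 + 60 + 70 + 75 + 84 + 100 + 105 + 140 + 150 + 175 + 210 + 300 + 350 + 420 + 525 + 700 + 1050 = 4844

No, 2100 is not perfect (4844 ≠ 2100)


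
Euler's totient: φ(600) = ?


600 = 2^3 × 3 × 5^2
Prime factors: 2, 3, 5
φ(600) = 600 × (1-1/2) × (1-1/3) × (1-1/5)
= 600 × 1/2 × 2/3 × 4/5 = 160

φ(600) = 160


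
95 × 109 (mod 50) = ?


95 × 109 = 10355
10355 mod 50 = 5


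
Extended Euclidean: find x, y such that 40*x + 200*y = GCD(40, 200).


Tabular extended Euclidean (each row: r = 40*s + 200*t):
r=40, s=1, t=0
r=200, s=0, t=1
q=0: r=40, s=1, t=0   [40*(1) + 200*(0) = 40]
q=5: r=0, s=-5, t=1   [40*(-5) + 200*(1) = 0]
GCD = 40; from the row with r=40: x=1, y=0
Check: 40*(1) + 200*(0) = 40 + 0 = 40

GCD = 40, x = 1, y = 0


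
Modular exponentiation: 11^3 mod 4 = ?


11^1 mod 4 = 3
11^2 mod 4 = 1
11^3 mod 4 = 3


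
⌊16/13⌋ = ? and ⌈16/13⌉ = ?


16/13 = 1.2308
floor = 1
ceil = 2

floor = 1, ceil = 2


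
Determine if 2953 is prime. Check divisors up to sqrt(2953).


Check divisors up to sqrt(2953) = 54.3415
No divisors found.
2953 is prime.

Yes, 2953 is prime


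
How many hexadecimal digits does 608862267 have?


608862267 in base 16 = 244A803B
Number of digits = 8

8 digits (base 16)


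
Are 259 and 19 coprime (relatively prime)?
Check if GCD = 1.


Euclidean algorithm:
259 = 13 * 19 + 12
19 = 1 * 12 + 7
12 = 1 * 7 + 5
7 = 1 * 5 + 2
5 = 2 * 2 + 1
2 = 2 * 1 + 0
GCD(259, 19) = 1

Yes, coprime (GCD = 1)


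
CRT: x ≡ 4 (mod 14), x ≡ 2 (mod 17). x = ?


M = 14*17 = 238
M1 = M/14 = 17, M2 = M/17 = 14
M1^(-1) mod 14 = 5, M2^(-1) mod 17 = 11
x = 4*17*5 + 2*14*11 = 648
648 mod 238 = 172
Check: 172 mod 14 = 4 ✓, 172 mod 17 = 2 ✓

x ≡ 172 (mod 238)


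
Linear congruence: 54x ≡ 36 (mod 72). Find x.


GCD(54, 72) = 18 divides 36
Divide: 3x ≡ 2 (mod 4)
x ≡ 2 (mod 4)


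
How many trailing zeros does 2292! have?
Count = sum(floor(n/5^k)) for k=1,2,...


floor(2292/5) = 458
floor(2292/25) = 91
floor(2292/125) = 18
floor(2292/625) = 3
Total = 570

570 trailing zeros


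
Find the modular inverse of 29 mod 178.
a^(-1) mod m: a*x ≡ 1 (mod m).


Use the extended Euclidean algorithm on (178, 29); each row r = 178*s + 29*t:
r=178, s=1, t=0
r=29, s=0, t=1
q=6: r=4, s=1, t=-6   [178*(1) + 29*(-6) = 4]
q=7: r=1, s=-7, t=43   [178*(-7) + 29*(43) = 1]
q=4: r=0, s=29, t=-178   [178*(29) + 29*(-178) = 0]
GCD = 1 with t = 43, so 29*(43) ≡ 1 (mod 178)
Inverse = 43 mod 178 = 43
Check: 29 * 43 = 1247 ≡ 1 (mod 178)

29^(-1) ≡ 43 (mod 178)


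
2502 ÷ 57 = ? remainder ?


2502 = 57 * 43 + 51
Check: 2451 + 51 = 2502

q = 43, r = 51


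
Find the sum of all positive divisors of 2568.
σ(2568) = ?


Divisors of 2568: 1, 2, 3, 4, 6, 8, 12, 24, 107, 214, 321, 428, 642, 856, 1284, 2568
Sum = 1 + 2 + 3 + 4 + 6 + 8 + 12 + 24 + 107 + 214 + 321 + 428 + 642 + 856 + 1284 + 2568 = 6480

σ(2568) = 6480


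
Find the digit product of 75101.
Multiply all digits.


7 × 5 × 1 × 0 × 1 = 0


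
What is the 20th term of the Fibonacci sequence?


Sequence: 1, 1, 2, 3, 5, 8, 13, 21, 34, 55, 89, 144, 233, 377, 610, 987, 1597, 2584, 4181, 6765
F(20) = 6765


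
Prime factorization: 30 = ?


30 / 2 = 15
15 / 3 = 5
5 / 5 = 1
30 = 2 × 3 × 5


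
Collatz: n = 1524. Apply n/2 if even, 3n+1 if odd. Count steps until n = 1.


1524 → 762 → 381 → 1144 → 572 → 286 → 143 → 430 → 215 → 646 → 323 → 970 → 485 → 1456 → 728 → 364 → 182 → 91 → 274 → 137 → 412 → 206 → 103 → 310 → 155 → 466 → 233 → 700 → 350 → 175 → 526 → 263 → 790 → 395 → 1186 → 593 → 1780 → 890 → 445 → 1336 → 668 → 334 → 167 → 502 → 251 → 754 → 377 → 1132 → 566 → 283 → 850 → 425 → 1276 → 638 → 319 → 958 → 479 → 1438 → 719 → 2158 → 1079 → 3238 → 1619 → 4858 → 2429 → 7288 → 3644 → 1822 → 911 → 2734 → 1367 → 4102 → 2051 → 6154 → 3077 → 9232 → 4616 → 2308 → 1154 → 577 → 1732 → 866 → 433 → 1300 → 650 → 325 → 976 → 488 → 244 → 122 → 61 → 184 → 92 → 46 → 23 → 70 → 35 → 106 → 53 → 160 → 80 → 40 → 20 → 10 → 5 → 16 → 8 → 4 → 2 → 1
Total steps = 109

109 steps


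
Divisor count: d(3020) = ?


3020 = 2^2 × 5^1 × 151^1
d(3020) = (2+1) × (1+1) × (1+1) = 12

12 divisors


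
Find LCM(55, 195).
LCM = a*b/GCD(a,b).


GCD(55, 195) = 5
LCM = 55*195/5 = 10725/5 = 2145

LCM = 2145


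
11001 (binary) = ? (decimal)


11001 (base 2) = 25 (decimal)
25 (decimal) = 25 (base 10)


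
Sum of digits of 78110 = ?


7 + 8 + 1 + 1 + 0 = 17


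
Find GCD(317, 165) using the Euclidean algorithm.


317 = 1 * 165 + 152
165 = 1 * 152 + 13
152 = 11 * 13 + 9
13 = 1 * 9 + 4
9 = 2 * 4 + 1
4 = 4 * 1 + 0
GCD = 1


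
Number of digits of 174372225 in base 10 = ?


174372225 has 9 digits in base 10
floor(log10(174372225)) + 1 = floor(8.2415) + 1 = 9

9 digits (base 10)


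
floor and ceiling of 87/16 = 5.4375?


87/16 = 5.4375
floor = 5
ceil = 6

floor = 5, ceil = 6


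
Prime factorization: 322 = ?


322 / 2 = 161
161 / 7 = 23
23 / 23 = 1
322 = 2 × 7 × 23


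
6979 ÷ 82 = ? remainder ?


6979 = 82 * 85 + 9
Check: 6970 + 9 = 6979

q = 85, r = 9


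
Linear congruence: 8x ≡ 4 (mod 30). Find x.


GCD(8, 30) = 2 divides 4
Divide: 4x ≡ 2 (mod 15)
x ≡ 8 (mod 15)


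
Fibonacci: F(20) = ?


Sequence: 1, 1, 2, 3, 5, 8, 13, 21, 34, 55, 89, 144, 233, 377, 610, 987, 1597, 2584, 4181, 6765
F(20) = 6765


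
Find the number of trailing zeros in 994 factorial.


floor(994/5) = 198
floor(994/25) = 39
floor(994/125) = 7
floor(994/625) = 1
Total = 245

245 trailing zeros


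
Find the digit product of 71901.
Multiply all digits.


7 × 1 × 9 × 0 × 1 = 0


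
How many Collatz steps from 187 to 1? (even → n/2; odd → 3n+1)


187 → 562 → 281 → 844 → 422 → 211 → 634 → 317 → 952 → 476 → 238 → 119 → 358 → 179 → 538 → 269 → 808 → 404 → 202 → 101 → 304 → 152 → 76 → 38 → 19 → 58 → 29 → 88 → 44 → 22 → 11 → 34 → 17 → 52 → 26 → 13 → 40 → 20 → 10 → 5 → 16 → 8 → 4 → 2 → 1
Total steps = 44

44 steps


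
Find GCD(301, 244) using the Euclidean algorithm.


301 = 1 * 244 + 57
244 = 4 * 57 + 16
57 = 3 * 16 + 9
16 = 1 * 9 + 7
9 = 1 * 7 + 2
7 = 3 * 2 + 1
2 = 2 * 1 + 0
GCD = 1


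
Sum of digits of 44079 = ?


4 + 4 + 0 + 7 + 9 = 24


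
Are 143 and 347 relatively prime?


Euclidean algorithm:
347 = 2 * 143 + 61
143 = 2 * 61 + 21
61 = 2 * 21 + 19
21 = 1 * 19 + 2
19 = 9 * 2 + 1
2 = 2 * 1 + 0
GCD(143, 347) = 1

Yes, coprime (GCD = 1)


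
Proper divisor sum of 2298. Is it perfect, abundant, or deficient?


Proper divisors: 1, 2, 3, 6, 383, 766, 1149
Sum = 1 + 2 + 3 + 6 + 383 + 766 + 1149 = 2310
2310 > 2298 → abundant

s(2298) = 2310 (abundant)


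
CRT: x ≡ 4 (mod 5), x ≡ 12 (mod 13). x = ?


M = 5*13 = 65
M1 = M/5 = 13, M2 = M/13 = 5
M1^(-1) mod 5 = 2, M2^(-1) mod 13 = 8
x = 4*13*2 + 12*5*8 = 584
584 mod 65 = 64
Check: 64 mod 5 = 4 ✓, 64 mod 13 = 12 ✓

x ≡ 64 (mod 65)


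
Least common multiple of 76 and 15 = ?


GCD(76, 15) = 1
LCM = 76*15/1 = 1140/1 = 1140

LCM = 1140


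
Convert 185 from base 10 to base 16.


185 (base 10) = 185 (decimal)
185 (decimal) = B9 (base 16)


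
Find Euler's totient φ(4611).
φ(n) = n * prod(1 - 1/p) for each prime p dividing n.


4611 = 3 × 29 × 53
Prime factors: 3, 29, 53
φ(4611) = 4611 × (1-1/3) × (1-1/29) × (1-1/53)
= 4611 × 2/3 × 28/29 × 52/53 = 2912

φ(4611) = 2912


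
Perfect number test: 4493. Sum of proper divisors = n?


Proper divisors of 4493: 1
Sum = 1 = 1

No, 4493 is not perfect (1 ≠ 4493)


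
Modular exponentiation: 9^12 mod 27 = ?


9^1 mod 27 = 9
9^2 mod 27 = 0
9^3 mod 27 = 0
9^4 mod 27 = 0
9^5 mod 27 = 0
9^6 mod 27 = 0
9^7 mod 27 = 0
9^8 mod 27 = 0
9^9 mod 27 = 0
9^10 mod 27 = 0
9^11 mod 27 = 0
9^12 mod 27 = 0


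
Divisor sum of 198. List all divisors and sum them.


Divisors of 198: 1, 2, 3, 6, 9, 11, 18, 22, 33, 66, 99, 198
Sum = 1 + 2 + 3 + 6 + 9 + 11 + 18 + 22 + 33 + 66 + 99 + 198 = 468

σ(198) = 468


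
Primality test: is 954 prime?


954 / 2 = 477 (exact division)
954 is NOT prime.

No, 954 is not prime


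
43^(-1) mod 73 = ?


Use the extended Euclidean algorithm on (73, 43); each row r = 73*s + 43*t:
r=73, s=1, t=0
r=43, s=0, t=1
q=1: r=30, s=1, t=-1   [73*(1) + 43*(-1) = 30]
q=1: r=13, s=-1, t=2   [73*(-1) + 43*(2) = 13]
q=2: r=4, s=3, t=-5   [73*(3) + 43*(-5) = 4]
q=3: r=1, s=-10, t=17   [73*(-10) + 43*(17) = 1]
q=4: r=0, s=43, t=-73   [73*(43) + 43*(-73) = 0]
GCD = 1 with t = 17, so 43*(17) ≡ 1 (mod 73)
Inverse = 17 mod 73 = 17
Check: 43 * 17 = 731 ≡ 1 (mod 73)

43^(-1) ≡ 17 (mod 73)


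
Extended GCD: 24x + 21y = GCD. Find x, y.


Tabular extended Euclidean (each row: r = 24*s + 21*t):
r=24, s=1, t=0
r=21, s=0, t=1
q=1: r=3, s=1, t=-1   [24*(1) + 21*(-1) = 3]
q=7: r=0, s=-7, t=8   [24*(-7) + 21*(8) = 0]
GCD = 3; from the row with r=3: x=1, y=-1
Check: 24*(1) + 21*(-1) = 24 - 21 = 3

GCD = 3, x = 1, y = -1


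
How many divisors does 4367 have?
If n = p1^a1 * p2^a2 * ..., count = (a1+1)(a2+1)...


4367 = 11^1 × 397^1
d(4367) = (1+1) × (1+1) = 4

4 divisors


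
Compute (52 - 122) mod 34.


52 - 122 = -70
-70 mod 34 = 32


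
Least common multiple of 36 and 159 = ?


GCD(36, 159) = 3
LCM = 36*159/3 = 5724/3 = 1908

LCM = 1908


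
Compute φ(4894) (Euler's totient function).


4894 = 2 × 2447
Prime factors: 2, 2447
φ(4894) = 4894 × (1-1/2) × (1-1/2447)
= 4894 × 1/2 × 2446/2447 = 2446

φ(4894) = 2446


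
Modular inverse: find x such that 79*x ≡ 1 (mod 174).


Use the extended Euclidean algorithm on (174, 79); each row r = 174*s + 79*t:
r=174, s=1, t=0
r=79, s=0, t=1
q=2: r=16, s=1, t=-2   [174*(1) + 79*(-2) = 16]
q=4: r=15, s=-4, t=9   [174*(-4) + 79*(9) = 15]
q=1: r=1, s=5, t=-11   [174*(5) + 79*(-11) = 1]
q=15: r=0, s=-79, t=174   [174*(-79) + 79*(174) = 0]
GCD = 1 with t = -11, so 79*(-11) ≡ 1 (mod 174)
Inverse = -11 mod 174 = 163
Check: 79 * 163 = 12877 ≡ 1 (mod 174)

79^(-1) ≡ 163 (mod 174)


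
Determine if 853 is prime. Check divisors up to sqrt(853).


Check divisors up to sqrt(853) = 29.2062
No divisors found.
853 is prime.

Yes, 853 is prime


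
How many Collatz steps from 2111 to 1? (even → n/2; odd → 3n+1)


2111 → 6334 → 3167 → 9502 → 4751 → 14254 → 7127 → 21382 → 10691 → 32074 → 16037 → 48112 → 24056 → 12028 → 6014 → 3007 → 9022 → 4511 → 13534 → 6767 → 20302 → 10151 → 30454 → 15227 → 45682 → 22841 → 68524 → 34262 → 17131 → 51394 → 25697 → 77092 → 38546 → 19273 → 57820 → 28910 → 14455 → 43366 → 21683 → 65050 → 32525 → 97576 → 48788 → 24394 → 12197 → 36592 → 18296 → 9148 → 4574 → 2287 → 6862 → 3431 → 10294 → 5147 → 15442 → 7721 → 23164 → 11582 → 5791 → 17374 → 8687 → 26062 → 13031 → 39094 → 19547 → 58642 → 29321 → 87964 → 43982 → 21991 → 65974 → 32987 → 98962 → 49481 → 148444 → 74222 → 37111 → 111334 → 55667 → 167002 → 83501 → 250504 → 125252 → 62626 → 31313 → 93940 → 46970 → 23485 → 70456 → 35228 → 17614 → 8807 → 26422 → 13211 → 39634 → 19817 → 59452 → 29726 → 14863 → 44590 → 22295 → 66886 → 33443 → 100330 → 50165 → 150496 → 75248 → 37624 → 18812 → 9406 → 4703 → 14110 → 7055 → 21166 → 10583 → 31750 → 15875 → 47626 → 23813 → 71440 → 35720 → 17860 → 8930 → 4465 → 13396 → 6698 → 3349 → 10048 → 5024 → 2512 → 1256 → 628 → 314 → 157 → 472 → 236 → 118 → 59 → 178 → 89 → 268 → 134 → 67 → 202 → 101 → 304 → 152 → 76 → 38 → 19 → 58 → 29 → 88 → 44 → 22 → 11 → 34 → 17 → 52 → 26 → 13 → 40 → 20 → 10 → 5 → 16 → 8 → 4 → 2 → 1
Total steps = 169

169 steps


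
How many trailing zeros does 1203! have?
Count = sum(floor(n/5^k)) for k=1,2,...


floor(1203/5) = 240
floor(1203/25) = 48
floor(1203/125) = 9
floor(1203/625) = 1
Total = 298

298 trailing zeros


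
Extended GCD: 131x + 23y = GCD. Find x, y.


Tabular extended Euclidean (each row: r = 131*s + 23*t):
r=131, s=1, t=0
r=23, s=0, t=1
q=5: r=16, s=1, t=-5   [131*(1) + 23*(-5) = 16]
q=1: r=7, s=-1, t=6   [131*(-1) + 23*(6) = 7]
q=2: r=2, s=3, t=-17   [131*(3) + 23*(-17) = 2]
q=3: r=1, s=-10, t=57   [131*(-10) + 23*(57) = 1]
q=2: r=0, s=23, t=-131   [131*(23) + 23*(-131) = 0]
GCD = 1; from the row with r=1: x=-10, y=57
Check: 131*(-10) + 23*(57) = -1310 + 1311 = 1

GCD = 1, x = -10, y = 57


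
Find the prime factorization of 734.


734 / 2 = 367
367 / 367 = 1
734 = 2 × 367


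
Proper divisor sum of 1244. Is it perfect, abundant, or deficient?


Proper divisors: 1, 2, 4, 311, 622
Sum = 1 + 2 + 4 + 311 + 622 = 940
940 < 1244 → deficient

s(1244) = 940 (deficient)


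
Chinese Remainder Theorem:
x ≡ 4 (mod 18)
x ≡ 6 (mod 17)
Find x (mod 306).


M = 18*17 = 306
M1 = M/18 = 17, M2 = M/17 = 18
M1^(-1) mod 18 = 17, M2^(-1) mod 17 = 1
x = 4*17*17 + 6*18*1 = 1264
1264 mod 306 = 40
Check: 40 mod 18 = 4 ✓, 40 mod 17 = 6 ✓

x ≡ 40 (mod 306)


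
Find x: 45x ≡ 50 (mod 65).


GCD(45, 65) = 5 divides 50
Divide: 9x ≡ 10 (mod 13)
x ≡ 4 (mod 13)
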